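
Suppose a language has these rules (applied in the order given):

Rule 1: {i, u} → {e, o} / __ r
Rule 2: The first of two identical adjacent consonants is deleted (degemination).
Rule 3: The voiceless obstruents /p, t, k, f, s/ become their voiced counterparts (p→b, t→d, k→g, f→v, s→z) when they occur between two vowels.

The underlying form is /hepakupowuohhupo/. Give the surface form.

hebagubowuohubo

Rule 1 (pre-rhotic lowering): no segment meets the environment; /hepakupowuohhupo/ is unchanged.
Rule 2 (degemination): /hh/ is a geminate; the first /h/ deletes. /hepakupowuohhupo/ → hepakupowuohupo.
Rule 3 (intervocalic voicing): /p/ is a voiceless obstruent between vowels /e/ and /a/, so it voices to [b]. /k/ is a voiceless obstruent between vowels /a/ and /u/, so it voices to [g]. /p/ is a voiceless obstruent between vowels /u/ and /o/, so it voices to [b]. /p/ is a voiceless obstruent between vowels /u/ and /o/, so it voices to [b]. /hepakupowuohupo/ → hebagubowuohubo.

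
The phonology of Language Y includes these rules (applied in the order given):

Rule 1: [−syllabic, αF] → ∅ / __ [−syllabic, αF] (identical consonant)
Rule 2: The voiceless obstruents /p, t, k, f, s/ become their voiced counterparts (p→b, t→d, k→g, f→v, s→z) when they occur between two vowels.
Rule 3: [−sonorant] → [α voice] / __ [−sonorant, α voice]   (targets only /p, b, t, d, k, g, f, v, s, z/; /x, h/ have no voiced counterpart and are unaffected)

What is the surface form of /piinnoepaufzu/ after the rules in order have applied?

Rule 1 (degemination): /nn/ is a geminate; the first /n/ deletes. /piinnoepaufzu/ → piinoepaufzu.
Rule 2 (intervocalic voicing): /p/ is a voiceless obstruent between vowels /e/ and /a/, so it voices to [b]. /piinoepaufzu/ → piinoebaufzu.
Rule 3 (regressive voicing assimilation): /f/ precedes the voiced obstruent /z/, so it voices to [v] by assimilation. /piinoebaufzu/ → piinoebauvzu.

piinoebauvzu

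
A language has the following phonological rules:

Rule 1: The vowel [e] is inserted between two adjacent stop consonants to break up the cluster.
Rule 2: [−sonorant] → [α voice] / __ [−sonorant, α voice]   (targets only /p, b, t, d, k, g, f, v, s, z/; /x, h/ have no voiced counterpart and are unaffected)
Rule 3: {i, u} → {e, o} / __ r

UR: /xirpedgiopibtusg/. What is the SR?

Rule 1 (stop-cluster e-epenthesis): /d/ and /g/ form a stop–stop cluster, so [e] is inserted between them. /b/ and /t/ form a stop–stop cluster, so [e] is inserted between them. /xirpedgiopibtusg/ → xirpedegiopibetusg.
Rule 2 (regressive voicing assimilation): /s/ precedes the voiced obstruent /g/, so it voices to [z] by assimilation. /xirpedegiopibetusg/ → xirpedegiopibetuzg.
Rule 3 (pre-rhotic lowering): /i/ is a high vowel immediately before /r/, so it lowers to [e]. /xirpedegiopibetuzg/ → xerpedegiopibetuzg.

xerpedegiopibetuzg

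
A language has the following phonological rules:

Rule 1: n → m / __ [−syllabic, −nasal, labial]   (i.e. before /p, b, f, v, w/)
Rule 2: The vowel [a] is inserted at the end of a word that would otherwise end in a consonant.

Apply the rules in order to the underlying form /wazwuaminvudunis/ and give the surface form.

wazwuamimvudunisa

Rule 1 (nasal place assimilation): /n/ precedes the labial consonant /v/, so it assimilates in place to [m]. /wazwuaminvudunis/ → wazwuamimvudunis.
Rule 2 (final a-epenthesis): the form ends in the consonant /s/, so [a] is inserted word-finally. /wazwuamimvudunis/ → wazwuamimvudunisa.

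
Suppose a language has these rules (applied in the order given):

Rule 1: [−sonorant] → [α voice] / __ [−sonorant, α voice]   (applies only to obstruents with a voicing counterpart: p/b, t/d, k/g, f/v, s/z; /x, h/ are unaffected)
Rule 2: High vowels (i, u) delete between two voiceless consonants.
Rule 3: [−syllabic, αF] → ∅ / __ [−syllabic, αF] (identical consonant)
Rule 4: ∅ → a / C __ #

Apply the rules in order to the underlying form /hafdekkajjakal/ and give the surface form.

Rule 1 (regressive voicing assimilation): /f/ precedes the voiced obstruent /d/, so it voices to [v] by assimilation. /hafdekkajjakal/ → havdekkajjakal.
Rule 2 (high vowel syncope): no segment meets the environment; /havdekkajjakal/ is unchanged.
Rule 3 (degemination): /kk/ is a geminate; the first /k/ deletes. /jj/ is a geminate; the first /j/ deletes. /havdekkajjakal/ → havdekajakal.
Rule 4 (final a-epenthesis): the form ends in the consonant /l/, so [a] is inserted word-finally. /havdekajakal/ → havdekajakala.

havdekajakala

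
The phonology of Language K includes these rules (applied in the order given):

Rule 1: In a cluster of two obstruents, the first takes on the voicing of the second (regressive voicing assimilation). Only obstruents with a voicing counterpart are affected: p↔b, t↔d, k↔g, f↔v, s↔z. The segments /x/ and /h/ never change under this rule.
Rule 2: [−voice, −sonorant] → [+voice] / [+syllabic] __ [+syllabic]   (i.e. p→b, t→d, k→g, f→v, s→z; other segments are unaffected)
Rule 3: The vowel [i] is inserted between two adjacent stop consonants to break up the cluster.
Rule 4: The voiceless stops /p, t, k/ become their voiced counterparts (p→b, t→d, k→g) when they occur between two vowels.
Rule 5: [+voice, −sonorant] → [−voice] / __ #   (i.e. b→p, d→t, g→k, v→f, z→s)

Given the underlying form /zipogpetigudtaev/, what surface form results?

zibogibedigudidaef

Rule 1 (regressive voicing assimilation): /g/ precedes the voiceless obstruent /p/, so it devoices to [k] by assimilation. /d/ precedes the voiceless obstruent /t/, so it devoices to [t] by assimilation. /zipogpetigudtaev/ → zipokpetiguttaev.
Rule 2 (intervocalic voicing): /p/ is a voiceless obstruent between vowels /i/ and /o/, so it voices to [b]. /t/ is a voiceless obstruent between vowels /e/ and /i/, so it voices to [d]. /zipokpetiguttaev/ → zibokpediguttaev.
Rule 3 (stop-cluster i-epenthesis): /k/ and /p/ form a stop–stop cluster, so [i] is inserted between them. /t/ and /t/ form a stop–stop cluster, so [i] is inserted between them. /zibokpediguttaev/ → zibokipedigutitaev.
Rule 4 (intervocalic voicing): /k/ is a voiceless stop between vowels /o/ and /i/, so it voices to [g]. /p/ is a voiceless stop between vowels /i/ and /e/, so it voices to [b]. /t/ is a voiceless stop between vowels /u/ and /i/, so it voices to [d]. /t/ is a voiceless stop between vowels /i/ and /a/, so it voices to [d]. /zibokipedigutitaev/ → zibogibedigudidaev.
Rule 5 (final devoicing): /v/ is a voiced obstruent in word-final position, so it devoices to [f]. /zibogibedigudidaev/ → zibogibedigudidaef.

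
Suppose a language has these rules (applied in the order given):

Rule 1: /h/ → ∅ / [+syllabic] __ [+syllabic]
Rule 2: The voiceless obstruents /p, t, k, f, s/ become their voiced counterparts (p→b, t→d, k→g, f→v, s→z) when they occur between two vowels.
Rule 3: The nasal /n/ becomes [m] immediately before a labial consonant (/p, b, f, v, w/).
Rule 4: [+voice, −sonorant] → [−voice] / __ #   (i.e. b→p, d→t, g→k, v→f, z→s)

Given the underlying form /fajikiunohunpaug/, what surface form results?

Rule 1 (intervocalic h-deletion): /h/ occurs between vowels /o/ and /u/, so it deletes. /fajikiunohunpaug/ → fajikiunounpaug.
Rule 2 (intervocalic voicing): /k/ is a voiceless obstruent between vowels /i/ and /i/, so it voices to [g]. /fajikiunounpaug/ → fajigiunounpaug.
Rule 3 (nasal place assimilation): /n/ precedes the labial consonant /p/, so it assimilates in place to [m]. /fajigiunounpaug/ → fajigiunoumpaug.
Rule 4 (final devoicing): /g/ is a voiced obstruent in word-final position, so it devoices to [k]. /fajigiunoumpaug/ → fajigiunoumpauk.

fajigiunoumpauk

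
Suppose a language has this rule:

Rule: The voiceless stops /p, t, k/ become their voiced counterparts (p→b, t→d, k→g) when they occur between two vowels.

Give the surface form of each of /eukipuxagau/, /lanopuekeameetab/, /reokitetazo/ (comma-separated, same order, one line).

eugibuxagau, lanobuegeameedab, reogidedazo

/eukipuxagau/: /k/ is a voiceless stop between vowels /u/ and /i/, so it voices to [g]. /p/ is a voiceless stop between vowels /i/ and /u/, so it voices to [b]. → [eugibuxagau].
/lanopuekeameetab/: /p/ is a voiceless stop between vowels /o/ and /u/, so it voices to [b]. /k/ is a voiceless stop between vowels /e/ and /e/, so it voices to [g]. /t/ is a voiceless stop between vowels /e/ and /a/, so it voices to [d]. → [lanobuegeameedab].
/reokitetazo/: /k/ is a voiceless stop between vowels /o/ and /i/, so it voices to [g]. /t/ is a voiceless stop between vowels /i/ and /e/, so it voices to [d]. /t/ is a voiceless stop between vowels /e/ and /a/, so it voices to [d]. → [reogidedazo].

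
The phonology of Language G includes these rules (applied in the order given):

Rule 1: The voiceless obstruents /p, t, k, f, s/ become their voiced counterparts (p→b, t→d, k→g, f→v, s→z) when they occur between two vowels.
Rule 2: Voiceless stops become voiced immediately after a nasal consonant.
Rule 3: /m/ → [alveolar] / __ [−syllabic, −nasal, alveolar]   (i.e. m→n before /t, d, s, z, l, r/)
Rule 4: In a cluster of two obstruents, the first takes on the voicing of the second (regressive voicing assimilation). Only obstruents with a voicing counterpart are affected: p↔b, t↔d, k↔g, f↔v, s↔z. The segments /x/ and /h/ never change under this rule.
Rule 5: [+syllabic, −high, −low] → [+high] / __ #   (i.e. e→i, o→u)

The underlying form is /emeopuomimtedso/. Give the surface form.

emeobuomindetsu

Rule 1 (intervocalic voicing): /p/ is a voiceless obstruent between vowels /o/ and /u/, so it voices to [b]. /emeopuomimtedso/ → emeobuomimtedso.
Rule 2 (post-nasal voicing): /t/ is a voiceless stop immediately after the nasal /m/, so it voices to [d]. /emeobuomimtedso/ → emeobuomimdedso.
Rule 3 (nasal place assimilation): /m/ precedes the alveolar consonant /d/, so it assimilates in place to [n]. /emeobuomimdedso/ → emeobuomindedso.
Rule 4 (regressive voicing assimilation): /d/ precedes the voiceless obstruent /s/, so it devoices to [t] by assimilation. /emeobuomindedso/ → emeobuomindetso.
Rule 5 (final vowel raising): /o/ is a mid vowel in word-final position, so it raises to [u]. /emeobuomindetso/ → emeobuomindetsu.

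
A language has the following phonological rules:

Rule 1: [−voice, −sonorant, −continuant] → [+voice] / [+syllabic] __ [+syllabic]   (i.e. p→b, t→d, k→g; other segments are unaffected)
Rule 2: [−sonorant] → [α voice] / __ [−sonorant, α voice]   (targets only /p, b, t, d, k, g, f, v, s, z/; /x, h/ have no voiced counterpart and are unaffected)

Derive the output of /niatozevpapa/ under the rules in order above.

niadozefpaba

Rule 1 (intervocalic voicing): /t/ is a voiceless stop between vowels /a/ and /o/, so it voices to [d]. /p/ is a voiceless stop between vowels /a/ and /a/, so it voices to [b]. /niatozevpapa/ → niadozevpaba.
Rule 2 (regressive voicing assimilation): /v/ precedes the voiceless obstruent /p/, so it devoices to [f] by assimilation. /niadozevpaba/ → niadozefpaba.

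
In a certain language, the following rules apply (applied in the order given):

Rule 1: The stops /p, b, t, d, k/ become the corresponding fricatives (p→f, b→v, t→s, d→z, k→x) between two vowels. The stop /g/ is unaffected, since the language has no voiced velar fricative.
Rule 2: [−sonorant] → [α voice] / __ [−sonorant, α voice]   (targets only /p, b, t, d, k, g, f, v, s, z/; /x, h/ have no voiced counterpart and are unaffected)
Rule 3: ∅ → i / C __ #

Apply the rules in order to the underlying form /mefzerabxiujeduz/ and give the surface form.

Rule 1 (intervocalic spirantization): /d/ is a stop between vowels /e/ and /u/, so it spirantizes to the fricative [z]. /mefzerabxiujeduz/ → mefzerabxiujezuz.
Rule 2 (regressive voicing assimilation): /f/ precedes the voiced obstruent /z/, so it voices to [v] by assimilation. /b/ precedes the voiceless obstruent /x/, so it devoices to [p] by assimilation. /mefzerabxiujezuz/ → mevzerapxiujezuz.
Rule 3 (final i-epenthesis): the form ends in the consonant /z/, so [i] is inserted word-finally. /mevzerapxiujezuz/ → mevzerapxiujezuzi.

mevzerapxiujezuzi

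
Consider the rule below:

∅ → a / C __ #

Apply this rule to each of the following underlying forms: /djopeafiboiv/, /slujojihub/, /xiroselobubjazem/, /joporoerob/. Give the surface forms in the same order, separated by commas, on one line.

djopeafiboiva, slujojihuba, xiroselobubjazema, joporoeroba

/djopeafiboiv/: the form ends in the consonant /v/, so [a] is inserted word-finally. → [djopeafiboiva].
/slujojihub/: the form ends in the consonant /b/, so [a] is inserted word-finally. → [slujojihuba].
/xiroselobubjazem/: the form ends in the consonant /m/, so [a] is inserted word-finally. → [xiroselobubjazema].
/joporoerob/: the form ends in the consonant /b/, so [a] is inserted word-finally. → [joporoeroba].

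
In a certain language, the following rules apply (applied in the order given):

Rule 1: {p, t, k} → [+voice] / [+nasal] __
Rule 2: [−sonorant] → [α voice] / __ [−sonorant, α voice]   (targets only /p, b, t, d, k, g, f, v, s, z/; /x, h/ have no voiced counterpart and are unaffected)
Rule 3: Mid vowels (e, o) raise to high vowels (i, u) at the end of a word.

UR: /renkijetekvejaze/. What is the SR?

Rule 1 (post-nasal voicing): /k/ is a voiceless stop immediately after the nasal /n/, so it voices to [g]. /renkijetekvejaze/ → rengijetekvejaze.
Rule 2 (regressive voicing assimilation): /k/ precedes the voiced obstruent /v/, so it voices to [g] by assimilation. /rengijetekvejaze/ → rengijetegvejaze.
Rule 3 (final vowel raising): /e/ is a mid vowel in word-final position, so it raises to [i]. /rengijetegvejaze/ → rengijetegvejazi.

rengijetegvejazi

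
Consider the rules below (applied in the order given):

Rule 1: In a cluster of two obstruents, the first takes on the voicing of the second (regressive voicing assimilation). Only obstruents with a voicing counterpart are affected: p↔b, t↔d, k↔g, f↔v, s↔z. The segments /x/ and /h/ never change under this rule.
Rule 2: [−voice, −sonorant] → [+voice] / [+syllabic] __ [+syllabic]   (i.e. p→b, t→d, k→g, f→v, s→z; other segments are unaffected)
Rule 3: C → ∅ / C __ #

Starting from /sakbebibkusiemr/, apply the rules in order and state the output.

Rule 1 (regressive voicing assimilation): /k/ precedes the voiced obstruent /b/, so it voices to [g] by assimilation. /b/ precedes the voiceless obstruent /k/, so it devoices to [p] by assimilation. /sakbebibkusiemr/ → sagbebipkusiemr.
Rule 2 (intervocalic voicing): /s/ is a voiceless obstruent between vowels /u/ and /i/, so it voices to [z]. /sagbebipkusiemr/ → sagbebipkuziemr.
Rule 3 (final cluster simplification): /r/ is the second consonant of a word-final cluster /mr/, so it deletes. /sagbebipkuziemr/ → sagbebipkuziem.

sagbebipkuziem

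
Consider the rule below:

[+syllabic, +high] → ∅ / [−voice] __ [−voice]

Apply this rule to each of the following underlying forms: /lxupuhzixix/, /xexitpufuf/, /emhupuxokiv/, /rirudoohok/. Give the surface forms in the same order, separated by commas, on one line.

lxphzixx, xextpff, emhpxokiv, rirudoohok

/lxupuhzixix/: /u/ is a high vowel flanked by voiceless consonants /x/ and /p/, so it deletes. /u/ is a high vowel flanked by voiceless consonants /p/ and /h/, so it deletes. /i/ is a high vowel flanked by voiceless consonants /x/ and /x/, so it deletes. → [lxphzixx].
/xexitpufuf/: /i/ is a high vowel flanked by voiceless consonants /x/ and /t/, so it deletes. /u/ is a high vowel flanked by voiceless consonants /p/ and /f/, so it deletes. /u/ is a high vowel flanked by voiceless consonants /f/ and /f/, so it deletes. → [xextpff].
/emhupuxokiv/: /u/ is a high vowel flanked by voiceless consonants /h/ and /p/, so it deletes. /u/ is a high vowel flanked by voiceless consonants /p/ and /x/, so it deletes. → [emhpxokiv].
/rirudoohok/: the rule's environment is not met; surfaces unchanged as [rirudoohok].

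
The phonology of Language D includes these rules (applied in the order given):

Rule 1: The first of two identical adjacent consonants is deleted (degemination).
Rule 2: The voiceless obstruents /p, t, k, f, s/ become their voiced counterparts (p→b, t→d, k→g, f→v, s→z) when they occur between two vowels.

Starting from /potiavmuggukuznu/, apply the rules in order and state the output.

podiavmuguguznu

Rule 1 (degemination): /gg/ is a geminate; the first /g/ deletes. /potiavmuggukuznu/ → potiavmugukuznu.
Rule 2 (intervocalic voicing): /t/ is a voiceless obstruent between vowels /o/ and /i/, so it voices to [d]. /k/ is a voiceless obstruent between vowels /u/ and /u/, so it voices to [g]. /potiavmugukuznu/ → podiavmuguguznu.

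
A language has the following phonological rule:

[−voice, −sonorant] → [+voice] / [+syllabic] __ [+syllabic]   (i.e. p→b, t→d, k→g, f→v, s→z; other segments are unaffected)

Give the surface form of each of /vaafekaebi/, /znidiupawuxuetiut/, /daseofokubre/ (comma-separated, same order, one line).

/vaafekaebi/: /f/ is a voiceless obstruent between vowels /a/ and /e/, so it voices to [v]. /k/ is a voiceless obstruent between vowels /e/ and /a/, so it voices to [g]. → [vaavegaebi].
/znidiupawuxuetiut/: /p/ is a voiceless obstruent between vowels /u/ and /a/, so it voices to [b]. /t/ is a voiceless obstruent between vowels /e/ and /i/, so it voices to [d]. → [znidiubawuxuediut].
/daseofokubre/: /s/ is a voiceless obstruent between vowels /a/ and /e/, so it voices to [z]. /f/ is a voiceless obstruent between vowels /o/ and /o/, so it voices to [v]. /k/ is a voiceless obstruent between vowels /o/ and /u/, so it voices to [g]. → [dazeovogubre].

vaavegaebi, znidiubawuxuediut, dazeovogubre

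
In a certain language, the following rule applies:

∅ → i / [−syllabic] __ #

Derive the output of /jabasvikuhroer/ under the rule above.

jabasvikuhroeri

the form ends in the consonant /r/, so [i] is inserted word-finally.
Surface form: [jabasvikuhroeri].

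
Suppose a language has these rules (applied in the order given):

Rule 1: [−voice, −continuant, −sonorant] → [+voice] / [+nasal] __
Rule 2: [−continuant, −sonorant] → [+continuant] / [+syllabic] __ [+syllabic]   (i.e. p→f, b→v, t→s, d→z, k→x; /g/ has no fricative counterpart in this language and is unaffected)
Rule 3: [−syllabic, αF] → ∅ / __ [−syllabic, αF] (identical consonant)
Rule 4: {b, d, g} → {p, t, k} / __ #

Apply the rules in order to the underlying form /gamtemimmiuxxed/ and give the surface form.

gamdemimiuxet

Rule 1 (post-nasal voicing): /t/ is a voiceless stop immediately after the nasal /m/, so it voices to [d]. /gamtemimmiuxxed/ → gamdemimmiuxxed.
Rule 2 (intervocalic spirantization): no segment meets the environment; /gamdemimmiuxxed/ is unchanged.
Rule 3 (degemination): /mm/ is a geminate; the first /m/ deletes. /xx/ is a geminate; the first /x/ deletes. /gamdemimmiuxxed/ → gamdemimiuxed.
Rule 4 (final devoicing): /d/ is a voiced stop in word-final position, so it devoices to [t]. /gamdemimiuxed/ → gamdemimiuxet.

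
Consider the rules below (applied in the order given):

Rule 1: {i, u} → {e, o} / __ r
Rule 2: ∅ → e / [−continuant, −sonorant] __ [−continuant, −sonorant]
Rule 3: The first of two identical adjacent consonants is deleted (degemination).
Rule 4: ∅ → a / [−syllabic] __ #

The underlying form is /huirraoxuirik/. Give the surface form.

hueraoxuerika

Rule 1 (pre-rhotic lowering): /i/ is a high vowel immediately before /r/, so it lowers to [e]. /i/ is a high vowel immediately before /r/, so it lowers to [e]. /huirraoxuirik/ → huerraoxuerik.
Rule 2 (stop-cluster e-epenthesis): no segment meets the environment; /huerraoxuerik/ is unchanged.
Rule 3 (degemination): /rr/ is a geminate; the first /r/ deletes. /huerraoxuerik/ → hueraoxuerik.
Rule 4 (final a-epenthesis): the form ends in the consonant /k/, so [a] is inserted word-finally. /hueraoxuerik/ → hueraoxuerika.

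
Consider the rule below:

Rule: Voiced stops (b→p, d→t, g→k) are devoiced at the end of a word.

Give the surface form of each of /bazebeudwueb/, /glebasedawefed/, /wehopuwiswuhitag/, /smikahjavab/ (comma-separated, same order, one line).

/bazebeudwueb/: /b/ is a voiced stop in word-final position, so it devoices to [p]. → [bazebeudwuep].
/glebasedawefed/: /d/ is a voiced stop in word-final position, so it devoices to [t]. → [glebasedawefet].
/wehopuwiswuhitag/: /g/ is a voiced stop in word-final position, so it devoices to [k]. → [wehopuwiswuhitak].
/smikahjavab/: /b/ is a voiced stop in word-final position, so it devoices to [p]. → [smikahjavap].

bazebeudwuep, glebasedawefet, wehopuwiswuhitak, smikahjavap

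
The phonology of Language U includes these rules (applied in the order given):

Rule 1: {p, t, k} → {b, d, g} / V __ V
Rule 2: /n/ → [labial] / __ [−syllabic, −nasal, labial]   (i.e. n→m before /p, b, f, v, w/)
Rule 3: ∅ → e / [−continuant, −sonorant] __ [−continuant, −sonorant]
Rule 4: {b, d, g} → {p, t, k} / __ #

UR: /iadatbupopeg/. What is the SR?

iadatebubobek

Rule 1 (intervocalic voicing): /p/ is a voiceless stop between vowels /u/ and /o/, so it voices to [b]. /p/ is a voiceless stop between vowels /o/ and /e/, so it voices to [b]. /iadatbupopeg/ → iadatbubobeg.
Rule 2 (nasal place assimilation): no segment meets the environment; /iadatbubobeg/ is unchanged.
Rule 3 (stop-cluster e-epenthesis): /t/ and /b/ form a stop–stop cluster, so [e] is inserted between them. /iadatbubobeg/ → iadatebubobeg.
Rule 4 (final devoicing): /g/ is a voiced stop in word-final position, so it devoices to [k]. /iadatebubobeg/ → iadatebubobek.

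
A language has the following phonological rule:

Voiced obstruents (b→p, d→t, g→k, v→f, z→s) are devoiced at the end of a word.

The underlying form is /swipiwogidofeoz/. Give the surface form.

swipiwogidofeos

Scanning /swipiwogidofeoz/: /g/ at position 8 is not in the conditioning environment; /d/ at position 10 is not in the conditioning environment; /z/ is a voiced obstruent in word-final position, so it devoices to [s].
Result: [swipiwogidofeos].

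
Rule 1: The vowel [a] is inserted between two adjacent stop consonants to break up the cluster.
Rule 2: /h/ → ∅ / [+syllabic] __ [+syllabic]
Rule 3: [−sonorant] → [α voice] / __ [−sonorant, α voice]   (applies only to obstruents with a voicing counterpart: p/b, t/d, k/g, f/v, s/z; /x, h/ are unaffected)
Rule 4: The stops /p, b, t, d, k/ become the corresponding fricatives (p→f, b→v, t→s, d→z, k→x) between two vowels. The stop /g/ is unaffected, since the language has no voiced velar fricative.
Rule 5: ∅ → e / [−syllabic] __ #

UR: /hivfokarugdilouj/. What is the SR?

hiffoxarugazilouje

Rule 1 (stop-cluster a-epenthesis): /g/ and /d/ form a stop–stop cluster, so [a] is inserted between them. /hivfokarugdilouj/ → hivfokarugadilouj.
Rule 2 (intervocalic h-deletion): no segment meets the environment; /hivfokarugadilouj/ is unchanged.
Rule 3 (regressive voicing assimilation): /v/ precedes the voiceless obstruent /f/, so it devoices to [f] by assimilation. /hivfokarugadilouj/ → hiffokarugadilouj.
Rule 4 (intervocalic spirantization): /k/ is a stop between vowels /o/ and /a/, so it spirantizes to the fricative [x]. /d/ is a stop between vowels /a/ and /i/, so it spirantizes to the fricative [z]. /hiffokarugadilouj/ → hiffoxarugazilouj.
Rule 5 (final e-epenthesis): the form ends in the consonant /j/, so [e] is inserted word-finally. /hiffoxarugazilouj/ → hiffoxarugazilouje.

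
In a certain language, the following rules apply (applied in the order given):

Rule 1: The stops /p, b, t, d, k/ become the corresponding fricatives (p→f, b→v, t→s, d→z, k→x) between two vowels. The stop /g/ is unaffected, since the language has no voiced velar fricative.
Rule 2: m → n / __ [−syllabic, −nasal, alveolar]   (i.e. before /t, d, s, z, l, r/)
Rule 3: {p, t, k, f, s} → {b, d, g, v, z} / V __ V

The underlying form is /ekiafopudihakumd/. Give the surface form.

Rule 1 (intervocalic spirantization): /k/ is a stop between vowels /e/ and /i/, so it spirantizes to the fricative [x]. /p/ is a stop between vowels /o/ and /u/, so it spirantizes to the fricative [f]. /d/ is a stop between vowels /u/ and /i/, so it spirantizes to the fricative [z]. /k/ is a stop between vowels /a/ and /u/, so it spirantizes to the fricative [x]. /ekiafopudihakumd/ → exiafofuzihaxumd.
Rule 2 (nasal place assimilation): /m/ precedes the alveolar consonant /d/, so it assimilates in place to [n]. /exiafofuzihaxumd/ → exiafofuzihaxund.
Rule 3 (intervocalic voicing): /f/ is a voiceless obstruent between vowels /a/ and /o/, so it voices to [v]. /f/ is a voiceless obstruent between vowels /o/ and /u/, so it voices to [v]. /exiafofuzihaxund/ → exiavovuzihaxund.

exiavovuzihaxund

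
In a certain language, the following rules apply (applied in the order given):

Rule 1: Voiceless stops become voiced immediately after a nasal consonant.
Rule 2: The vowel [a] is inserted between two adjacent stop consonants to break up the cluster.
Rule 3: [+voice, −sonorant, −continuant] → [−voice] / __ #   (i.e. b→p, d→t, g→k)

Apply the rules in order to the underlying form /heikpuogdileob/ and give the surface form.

heikapuogadileop

Rule 1 (post-nasal voicing): no segment meets the environment; /heikpuogdileob/ is unchanged.
Rule 2 (stop-cluster a-epenthesis): /k/ and /p/ form a stop–stop cluster, so [a] is inserted between them. /g/ and /d/ form a stop–stop cluster, so [a] is inserted between them. /heikpuogdileob/ → heikapuogadileob.
Rule 3 (final devoicing): /b/ is a voiced stop in word-final position, so it devoices to [p]. /heikapuogadileob/ → heikapuogadileop.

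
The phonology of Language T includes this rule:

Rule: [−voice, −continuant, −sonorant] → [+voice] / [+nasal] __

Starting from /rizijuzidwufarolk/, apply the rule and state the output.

rizijuzidwufarolk

No segment of /rizijuzidwufarolk/ meets the structural description of the rule, so the form surfaces unchanged.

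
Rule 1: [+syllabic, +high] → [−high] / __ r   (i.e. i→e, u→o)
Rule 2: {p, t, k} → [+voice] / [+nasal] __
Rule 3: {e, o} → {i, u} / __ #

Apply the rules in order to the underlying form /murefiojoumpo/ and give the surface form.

Rule 1 (pre-rhotic lowering): /u/ is a high vowel immediately before /r/, so it lowers to [o]. /murefiojoumpo/ → morefiojoumpo.
Rule 2 (post-nasal voicing): /p/ is a voiceless stop immediately after the nasal /m/, so it voices to [b]. /morefiojoumpo/ → morefiojoumbo.
Rule 3 (final vowel raising): /o/ is a mid vowel in word-final position, so it raises to [u]. /morefiojoumbo/ → morefiojoumbu.

morefiojoumbu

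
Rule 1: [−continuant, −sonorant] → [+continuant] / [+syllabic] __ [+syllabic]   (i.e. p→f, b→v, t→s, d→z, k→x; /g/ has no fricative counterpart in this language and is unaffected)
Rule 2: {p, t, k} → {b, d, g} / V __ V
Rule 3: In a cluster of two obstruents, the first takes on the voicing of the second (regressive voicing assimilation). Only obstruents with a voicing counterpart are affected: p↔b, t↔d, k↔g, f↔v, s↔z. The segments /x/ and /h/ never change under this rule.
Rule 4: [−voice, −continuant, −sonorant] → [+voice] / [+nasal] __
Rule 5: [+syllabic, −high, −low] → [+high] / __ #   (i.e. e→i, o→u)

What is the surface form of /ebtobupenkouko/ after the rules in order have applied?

Rule 1 (intervocalic spirantization): /b/ is a stop between vowels /o/ and /u/, so it spirantizes to the fricative [v]. /p/ is a stop between vowels /u/ and /e/, so it spirantizes to the fricative [f]. /k/ is a stop between vowels /u/ and /o/, so it spirantizes to the fricative [x]. /ebtobupenkouko/ → ebtovufenkouxo.
Rule 2 (intervocalic voicing): no segment meets the environment; /ebtovufenkouxo/ is unchanged.
Rule 3 (regressive voicing assimilation): /b/ precedes the voiceless obstruent /t/, so it devoices to [p] by assimilation. /ebtovufenkouxo/ → eptovufenkouxo.
Rule 4 (post-nasal voicing): /k/ is a voiceless stop immediately after the nasal /n/, so it voices to [g]. /eptovufenkouxo/ → eptovufengouxo.
Rule 5 (final vowel raising): /o/ is a mid vowel in word-final position, so it raises to [u]. /eptovufengouxo/ → eptovufengouxu.

eptovufengouxu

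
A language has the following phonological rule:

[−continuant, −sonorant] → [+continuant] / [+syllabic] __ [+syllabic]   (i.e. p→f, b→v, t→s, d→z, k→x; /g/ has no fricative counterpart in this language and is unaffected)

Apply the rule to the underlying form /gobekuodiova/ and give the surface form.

/b/ is a stop between vowels /o/ and /e/, so it spirantizes to the fricative [v].
/k/ is a stop between vowels /e/ and /u/, so it spirantizes to the fricative [x].
/d/ is a stop between vowels /o/ and /i/, so it spirantizes to the fricative [z].
Surface form: [govexuoziova].

govexuoziova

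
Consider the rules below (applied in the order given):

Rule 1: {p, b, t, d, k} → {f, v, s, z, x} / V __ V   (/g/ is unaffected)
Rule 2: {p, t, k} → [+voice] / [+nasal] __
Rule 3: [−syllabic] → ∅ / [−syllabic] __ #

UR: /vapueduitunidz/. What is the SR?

vafuezuisunid

Rule 1 (intervocalic spirantization): /p/ is a stop between vowels /a/ and /u/, so it spirantizes to the fricative [f]. /d/ is a stop between vowels /e/ and /u/, so it spirantizes to the fricative [z]. /t/ is a stop between vowels /i/ and /u/, so it spirantizes to the fricative [s]. /vapueduitunidz/ → vafuezuisunidz.
Rule 2 (post-nasal voicing): no segment meets the environment; /vafuezuisunidz/ is unchanged.
Rule 3 (final cluster simplification): /z/ is the second consonant of a word-final cluster /dz/, so it deletes. /vafuezuisunidz/ → vafuezuisunid.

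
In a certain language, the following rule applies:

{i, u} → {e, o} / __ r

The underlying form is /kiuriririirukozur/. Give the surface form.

Scanning /kiuriririirukozur/: /i/ at position 2 is not in the conditioning environment; /u/ is a high vowel immediately before /r/, so it lowers to [o]; /i/ is a high vowel immediately before /r/, so it lowers to [e]; /i/ is a high vowel immediately before /r/, so it lowers to [e]; /i/ at position 9 is not in the conditioning environment; /i/ is a high vowel immediately before /r/, so it lowers to [e]; /u/ at position 12 is not in the conditioning environment; /u/ is a high vowel immediately before /r/, so it lowers to [o].
Result: [kiorererierukozor].

kiorererierukozor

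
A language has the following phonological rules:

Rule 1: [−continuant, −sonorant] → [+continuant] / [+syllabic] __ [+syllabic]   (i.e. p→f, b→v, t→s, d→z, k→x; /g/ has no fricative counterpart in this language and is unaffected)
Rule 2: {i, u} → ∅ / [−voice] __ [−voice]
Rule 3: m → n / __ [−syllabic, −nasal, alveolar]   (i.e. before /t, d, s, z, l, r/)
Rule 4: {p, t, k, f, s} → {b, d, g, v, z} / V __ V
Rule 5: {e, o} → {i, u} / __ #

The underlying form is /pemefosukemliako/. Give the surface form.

Rule 1 (intervocalic spirantization): /k/ is a stop between vowels /u/ and /e/, so it spirantizes to the fricative [x]. /k/ is a stop between vowels /a/ and /o/, so it spirantizes to the fricative [x]. /pemefosukemliako/ → pemefosuxemliaxo.
Rule 2 (high vowel syncope): /u/ is a high vowel flanked by voiceless consonants /s/ and /x/, so it deletes. /pemefosuxemliaxo/ → pemefosxemliaxo.
Rule 3 (nasal place assimilation): /m/ precedes the alveolar consonant /l/, so it assimilates in place to [n]. /pemefosxemliaxo/ → pemefosxenliaxo.
Rule 4 (intervocalic voicing): /f/ is a voiceless obstruent between vowels /e/ and /o/, so it voices to [v]. /pemefosxenliaxo/ → pemevosxenliaxo.
Rule 5 (final vowel raising): /o/ is a mid vowel in word-final position, so it raises to [u]. /pemevosxenliaxo/ → pemevosxenliaxu.

pemevosxenliaxu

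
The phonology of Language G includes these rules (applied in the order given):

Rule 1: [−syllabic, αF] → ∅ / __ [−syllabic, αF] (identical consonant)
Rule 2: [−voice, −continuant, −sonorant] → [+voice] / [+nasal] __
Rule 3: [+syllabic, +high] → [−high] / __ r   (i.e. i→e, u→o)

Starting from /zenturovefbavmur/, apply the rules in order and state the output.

Rule 1 (degemination): no segment meets the environment; /zenturovefbavmur/ is unchanged.
Rule 2 (post-nasal voicing): /t/ is a voiceless stop immediately after the nasal /n/, so it voices to [d]. /zenturovefbavmur/ → zendurovefbavmur.
Rule 3 (pre-rhotic lowering): /u/ is a high vowel immediately before /r/, so it lowers to [o]. /u/ is a high vowel immediately before /r/, so it lowers to [o]. /zendurovefbavmur/ → zendorovefbavmor.

zendorovefbavmor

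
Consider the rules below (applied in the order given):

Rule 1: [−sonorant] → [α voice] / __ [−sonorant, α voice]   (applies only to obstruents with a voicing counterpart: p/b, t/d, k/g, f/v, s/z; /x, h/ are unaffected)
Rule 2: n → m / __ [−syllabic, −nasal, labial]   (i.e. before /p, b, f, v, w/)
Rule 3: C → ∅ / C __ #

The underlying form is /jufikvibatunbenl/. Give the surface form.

Rule 1 (regressive voicing assimilation): /k/ precedes the voiced obstruent /v/, so it voices to [g] by assimilation. /jufikvibatunbenl/ → jufigvibatunbenl.
Rule 2 (nasal place assimilation): /n/ precedes the labial consonant /b/, so it assimilates in place to [m]. /jufigvibatunbenl/ → jufigvibatumbenl.
Rule 3 (final cluster simplification): /l/ is the second consonant of a word-final cluster /nl/, so it deletes. /jufigvibatumbenl/ → jufigvibatumben.

jufigvibatumben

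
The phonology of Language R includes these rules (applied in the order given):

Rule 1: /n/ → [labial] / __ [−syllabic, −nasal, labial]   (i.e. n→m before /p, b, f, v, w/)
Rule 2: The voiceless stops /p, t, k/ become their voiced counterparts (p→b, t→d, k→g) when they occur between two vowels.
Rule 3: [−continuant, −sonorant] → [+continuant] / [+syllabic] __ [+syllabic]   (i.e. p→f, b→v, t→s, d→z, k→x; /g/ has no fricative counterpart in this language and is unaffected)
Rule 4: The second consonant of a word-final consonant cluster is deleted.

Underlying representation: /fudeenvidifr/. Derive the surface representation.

Rule 1 (nasal place assimilation): /n/ precedes the labial consonant /v/, so it assimilates in place to [m]. /fudeenvidifr/ → fudeemvidifr.
Rule 2 (intervocalic voicing): no segment meets the environment; /fudeemvidifr/ is unchanged.
Rule 3 (intervocalic spirantization): /d/ is a stop between vowels /u/ and /e/, so it spirantizes to the fricative [z]. /d/ is a stop between vowels /i/ and /i/, so it spirantizes to the fricative [z]. /fudeemvidifr/ → fuzeemvizifr.
Rule 4 (final cluster simplification): /r/ is the second consonant of a word-final cluster /fr/, so it deletes. /fuzeemvizifr/ → fuzeemvizif.

fuzeemvizif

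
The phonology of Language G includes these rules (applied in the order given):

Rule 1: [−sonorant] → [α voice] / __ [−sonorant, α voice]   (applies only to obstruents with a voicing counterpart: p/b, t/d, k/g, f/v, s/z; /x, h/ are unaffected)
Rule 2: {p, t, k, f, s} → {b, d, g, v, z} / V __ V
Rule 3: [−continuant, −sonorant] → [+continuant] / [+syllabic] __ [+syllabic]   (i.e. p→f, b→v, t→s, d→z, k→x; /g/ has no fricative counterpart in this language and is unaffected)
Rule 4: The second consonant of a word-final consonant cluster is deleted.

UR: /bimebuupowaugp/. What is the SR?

bimevuuvowauk

Rule 1 (regressive voicing assimilation): /g/ precedes the voiceless obstruent /p/, so it devoices to [k] by assimilation. /bimebuupowaugp/ → bimebuupowaukp.
Rule 2 (intervocalic voicing): /p/ is a voiceless obstruent between vowels /u/ and /o/, so it voices to [b]. /bimebuupowaukp/ → bimebuubowaukp.
Rule 3 (intervocalic spirantization): /b/ is a stop between vowels /e/ and /u/, so it spirantizes to the fricative [v]. /b/ is a stop between vowels /u/ and /o/, so it spirantizes to the fricative [v]. /bimebuubowaukp/ → bimevuuvowaukp.
Rule 4 (final cluster simplification): /p/ is the second consonant of a word-final cluster /kp/, so it deletes. /bimevuuvowaukp/ → bimevuuvowauk.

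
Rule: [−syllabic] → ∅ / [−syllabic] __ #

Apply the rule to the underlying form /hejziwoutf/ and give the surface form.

/f/ is the second consonant of a word-final cluster /tf/, so it deletes.
The other instances of /h/, /j/, /z/, /w/, /t/ do not occur in the required environment and remain unchanged.
Surface form: [hejziwout].

hejziwout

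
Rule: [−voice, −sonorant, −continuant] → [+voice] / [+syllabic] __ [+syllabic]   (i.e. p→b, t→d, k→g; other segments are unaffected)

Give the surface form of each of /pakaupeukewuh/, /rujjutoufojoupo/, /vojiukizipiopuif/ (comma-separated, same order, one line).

/pakaupeukewuh/: /k/ is a voiceless stop between vowels /a/ and /a/, so it voices to [g]. /p/ is a voiceless stop between vowels /u/ and /e/, so it voices to [b]. /k/ is a voiceless stop between vowels /u/ and /e/, so it voices to [g]. → [pagaubeugewuh].
/rujjutoufojoupo/: /t/ is a voiceless stop between vowels /u/ and /o/, so it voices to [d]. /p/ is a voiceless stop between vowels /u/ and /o/, so it voices to [b]. → [rujjudoufojoubo].
/vojiukizipiopuif/: /k/ is a voiceless stop between vowels /u/ and /i/, so it voices to [g]. /p/ is a voiceless stop between vowels /i/ and /i/, so it voices to [b]. /p/ is a voiceless stop between vowels /o/ and /u/, so it voices to [b]. → [vojiugizibiobuif].

pagaubeugewuh, rujjudoufojoubo, vojiugizibiobuif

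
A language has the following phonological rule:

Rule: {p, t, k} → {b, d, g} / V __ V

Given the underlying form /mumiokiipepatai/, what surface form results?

/k/ is a voiceless stop between vowels /o/ and /i/, so it voices to [g].
/p/ is a voiceless stop between vowels /i/ and /e/, so it voices to [b].
/p/ is a voiceless stop between vowels /e/ and /a/, so it voices to [b].
/t/ is a voiceless stop between vowels /a/ and /a/, so it voices to [d].
Surface form: [mumiogiibebadai].

mumiogiibebadai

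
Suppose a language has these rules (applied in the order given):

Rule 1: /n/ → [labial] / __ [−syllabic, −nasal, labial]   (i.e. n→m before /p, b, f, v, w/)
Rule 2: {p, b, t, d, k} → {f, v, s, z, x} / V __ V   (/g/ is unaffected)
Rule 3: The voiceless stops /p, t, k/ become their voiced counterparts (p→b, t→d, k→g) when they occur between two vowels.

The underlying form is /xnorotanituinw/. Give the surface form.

Rule 1 (nasal place assimilation): /n/ precedes the labial consonant /w/, so it assimilates in place to [m]. /xnorotanituinw/ → xnorotanituimw.
Rule 2 (intervocalic spirantization): /t/ is a stop between vowels /o/ and /a/, so it spirantizes to the fricative [s]. /t/ is a stop between vowels /i/ and /u/, so it spirantizes to the fricative [s]. /xnorotanituimw/ → xnorosanisuimw.
Rule 3 (intervocalic voicing): no segment meets the environment; /xnorosanisuimw/ is unchanged.

xnorosanisuimw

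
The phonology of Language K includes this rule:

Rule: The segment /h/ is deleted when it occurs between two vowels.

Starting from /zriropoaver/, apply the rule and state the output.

zriropoaver

No segment of /zriropoaver/ meets the structural description of the rule, so the form surfaces unchanged.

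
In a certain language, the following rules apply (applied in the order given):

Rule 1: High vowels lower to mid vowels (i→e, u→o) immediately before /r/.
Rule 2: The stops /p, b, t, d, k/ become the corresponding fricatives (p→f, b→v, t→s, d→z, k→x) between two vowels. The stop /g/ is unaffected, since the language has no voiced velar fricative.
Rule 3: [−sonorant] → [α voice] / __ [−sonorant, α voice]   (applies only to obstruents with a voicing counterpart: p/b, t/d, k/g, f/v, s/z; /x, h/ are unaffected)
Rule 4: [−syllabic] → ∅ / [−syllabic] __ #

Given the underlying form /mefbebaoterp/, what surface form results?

mevbevaoser

Rule 1 (pre-rhotic lowering): no segment meets the environment; /mefbebaoterp/ is unchanged.
Rule 2 (intervocalic spirantization): /b/ is a stop between vowels /e/ and /a/, so it spirantizes to the fricative [v]. /t/ is a stop between vowels /o/ and /e/, so it spirantizes to the fricative [s]. /mefbebaoterp/ → mefbevaoserp.
Rule 3 (regressive voicing assimilation): /f/ precedes the voiced obstruent /b/, so it voices to [v] by assimilation. /mefbevaoserp/ → mevbevaoserp.
Rule 4 (final cluster simplification): /p/ is the second consonant of a word-final cluster /rp/, so it deletes. /mevbevaoserp/ → mevbevaoser.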